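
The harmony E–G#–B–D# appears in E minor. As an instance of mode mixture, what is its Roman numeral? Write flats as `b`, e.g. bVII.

The root E is the diatonic 1st degree of E minor; the borrowing shows in the chord quality. The diatonic chord on degree 1 would be Em (i), but E–G#–B–D# is the major-seventh chord from E major. As a borrowed chord it is labeled Imaj7.

Imaj7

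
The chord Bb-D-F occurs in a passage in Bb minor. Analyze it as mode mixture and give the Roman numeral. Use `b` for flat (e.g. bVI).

The root Bb is the diatonic 1st degree of Bb minor; the borrowing shows in the chord quality. Bb–D–F is a major chord — the form found in Bb major, not the diatonic i (Bbm). Borrowed into Bb minor it is written I.

I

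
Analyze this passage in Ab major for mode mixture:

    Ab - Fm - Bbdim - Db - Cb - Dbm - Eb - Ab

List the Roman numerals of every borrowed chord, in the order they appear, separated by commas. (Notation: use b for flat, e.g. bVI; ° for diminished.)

In Ab major the diatonic chords are Ab, Bbm, Cm, Db, Eb, Fm, Gdim. Ab, Fm, Db and Eb are all diatonic. Bbdim (Bb–Db–Fb) is not: scale degree 2 in Ab major carries Bbm (ii). In Ab minor the chord on that degree is Bbdim, so here it functions as ii°, borrowed from the parallel minor. Cb (Cb–Eb–Gb) is not: scale degree 3 in Ab major carries Cm (iii). In Ab minor the chord on that degree is Cb, so here it functions as bIII, borrowed from the parallel minor. Dbm (Db–Fb–Ab) doesn't fit — on degree 4 Ab major would have Db (IV). Dbm is the degree-4 chord of Ab minor, so it is the borrowed iv.

ii°, bIII, iv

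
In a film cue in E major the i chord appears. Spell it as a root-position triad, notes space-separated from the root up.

i is built on scale degree 1, which is E in both E major and its parallel. In E minor the chord on E is E–G–B.

E G B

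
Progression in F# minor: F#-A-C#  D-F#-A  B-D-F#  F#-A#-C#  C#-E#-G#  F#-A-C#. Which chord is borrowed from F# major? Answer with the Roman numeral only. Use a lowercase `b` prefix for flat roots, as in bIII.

In F# minor (with V from harmonic minor) the diatonic chords are F#m, G#dim, A, Bm, C#, D, E. Of the given chords, F#–A–C# = F#m, D–F#–A = D, B–D–F# = Bm and C#–E#–G# = C# are diatonic. But F#–A#–C# is foreign: the diatonic i on degree 1 is F#m, whereas F# comes from F# major. It is labeled I.

I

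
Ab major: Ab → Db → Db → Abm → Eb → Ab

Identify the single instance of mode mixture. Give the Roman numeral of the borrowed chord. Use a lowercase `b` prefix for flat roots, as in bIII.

Ab major has the diatonic set Ab, Bbm, Cm, Db, Eb, Fm, Gdim. Of the given chords, Ab, Db and Eb are diatonic. Abm (Ab–Cb–Eb) is not: scale degree 1 in Ab major carries Ab (I). In Ab minor the chord on that degree is Abm, so here it functions as i, borrowed from the parallel minor.

i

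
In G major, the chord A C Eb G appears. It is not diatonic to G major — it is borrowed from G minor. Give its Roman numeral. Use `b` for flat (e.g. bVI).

The root A is the diatonic 2nd degree of G major; the borrowing shows in the chord quality. A–C–Eb–G is a half-diminished-seventh chord — the form found in G minor, not the diatonic ii (Am). Borrowed into G major it is written iiø7.

iiø7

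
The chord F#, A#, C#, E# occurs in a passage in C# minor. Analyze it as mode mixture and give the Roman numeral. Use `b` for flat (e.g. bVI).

The root F# is the diatonic 4th degree of C# minor; the borrowing shows in the chord quality. The diatonic chord on degree 4 would be F#m (iv), but F#–A#–C#–E# is the major-seventh chord from C# major. As a borrowed chord it is labeled IVmaj7.

IVmaj7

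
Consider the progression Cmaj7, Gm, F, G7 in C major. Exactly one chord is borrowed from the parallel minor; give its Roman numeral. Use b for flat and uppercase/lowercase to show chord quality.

In C major the diatonic chords are C, Dm, Em, F, G, Am, Bdim. Cmaj7, F and G7 are all diatonic. Gm (G–Bb–D) doesn't fit — on degree 5 C major would have G (V). Gm is the degree-5 chord of C minor, so it is the borrowed v.

v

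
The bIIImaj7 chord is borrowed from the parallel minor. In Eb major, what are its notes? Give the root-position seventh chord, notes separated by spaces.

Gb Bb Db F

bIIImaj7 is built on the lowered scale degree 3. In Eb major degree 3 is G; lowered it becomes Gb. In Eb minor the chord on Gb is Gb–Bb–Db–F.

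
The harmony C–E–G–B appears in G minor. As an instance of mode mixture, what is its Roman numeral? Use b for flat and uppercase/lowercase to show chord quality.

IVmaj7

C is scale degree 4 in G minor. The diatonic chord on degree 4 would be Cm (iv), but C–E–G–B is the major-seventh chord from G major. As a borrowed chord it is labeled IVmaj7.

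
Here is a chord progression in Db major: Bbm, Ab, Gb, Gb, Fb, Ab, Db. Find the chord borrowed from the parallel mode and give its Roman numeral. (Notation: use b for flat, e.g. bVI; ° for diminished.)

bIII

Db major has the diatonic set Db, Ebm, Fm, Gb, Ab, Bbm, Cdim. Bbm, Ab, Gb and Db are all diatonic. Fb (Fb–Ab–Cb) is not: scale degree 3 in Db major carries Fm (iii). In Db minor the chord on that degree is Fb, so here it functions as bIII, borrowed from the parallel minor.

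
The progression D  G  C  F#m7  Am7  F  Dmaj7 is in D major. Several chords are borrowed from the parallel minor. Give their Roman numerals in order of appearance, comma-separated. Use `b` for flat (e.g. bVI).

D major has the diatonic set D, Em, F#m, G, A, Bm, C#dim. Of the given chords, D, G, F#m7 and Dmaj7 are diatonic. C (C–E–G) is not: scale degree 7 in D major carries C#dim (vii°). In D minor the chord on that degree is C, so here it functions as bVII, borrowed from the parallel minor. Am7 (A–C–E–G) doesn't fit — on degree 5 D major would have A (V). Am7 is the degree-5 chord of D minor, so it is the borrowed v7. But F (F–A–C) is foreign: the diatonic iii on degree 3 is F#m, whereas F comes from D minor. It is labeled bIII.

bVII, v7, bIII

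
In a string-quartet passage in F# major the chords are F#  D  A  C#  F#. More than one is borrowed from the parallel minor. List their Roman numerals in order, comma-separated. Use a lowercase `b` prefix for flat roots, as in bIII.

bVI, bIII

In F# major the diatonic chords are F#, G#m, A#m, B, C#, D#m, E#dim. Of the given chords, F# and C# are diatonic. D (D–F#–A) is not: scale degree 6 in F# major carries D#m (vi). In F# minor the chord on that degree is D, so here it functions as bVI, borrowed from the parallel minor. A (A–C#–E) doesn't fit — on degree 3 F# major would have A#m (iii). A is the degree-3 chord of F# minor, so it is the borrowed bIII.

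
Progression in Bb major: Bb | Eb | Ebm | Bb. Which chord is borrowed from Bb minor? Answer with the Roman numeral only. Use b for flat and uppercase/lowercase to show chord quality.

iv

In Bb major the diatonic chords are Bb, Cm, Dm, Eb, F, Gm, Adim. Bb and Eb both belong to that set. Ebm (Eb–Gb–Bb) is not: scale degree 4 in Bb major carries Eb (IV). In Bb minor the chord on that degree is Ebm, so here it functions as iv, borrowed from the parallel minor.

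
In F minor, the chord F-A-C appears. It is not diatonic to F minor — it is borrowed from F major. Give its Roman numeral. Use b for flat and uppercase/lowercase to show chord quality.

F is scale degree 1 in F minor. The diatonic chord on degree 1 would be Fm (i), but F–A–C is the major chord from F major. As a borrowed chord it is labeled I.

I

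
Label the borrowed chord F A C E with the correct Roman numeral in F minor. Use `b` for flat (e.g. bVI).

F is scale degree 1 in F minor. The diatonic chord on degree 1 would be Fm (i), but F–A–C–E is the major-seventh chord from F major. As a borrowed chord it is labeled Imaj7.

Imaj7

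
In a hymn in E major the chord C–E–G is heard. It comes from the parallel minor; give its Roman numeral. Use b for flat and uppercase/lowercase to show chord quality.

In E major scale degree 6 is C#; C is its lowered form, from E minor. C–E–G is a major chord — the form found in E minor, not the diatonic vi (C#m). Borrowed into E major it is written bVI.

bVI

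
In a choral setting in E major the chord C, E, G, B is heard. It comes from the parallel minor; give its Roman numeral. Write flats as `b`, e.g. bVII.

C is the lowered form of scale degree 6 in E major (the diatonic degree 6 is C#). Diatonically E major has C#m (vi) on that degree; C–E–G–B is instead the major-seventh chord native to E minor, so it takes the label bVImaj7.

bVImaj7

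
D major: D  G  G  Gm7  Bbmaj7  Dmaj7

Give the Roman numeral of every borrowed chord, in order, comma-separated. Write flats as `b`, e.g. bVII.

iv7, bVImaj7

D major has the diatonic set D, Em, F#m, G, A, Bm, C#dim. D, G and Dmaj7 all belong to that set. Gm7 (G–Bb–D–F) is not: scale degree 4 in D major carries G (IV). In D minor the chord on that degree is Gm7, so here it functions as iv7, borrowed from the parallel minor. Bbmaj7 (Bb–D–F–A) doesn't fit — on degree 6 D major would have Bm (vi). Bbmaj7 is the degree-6 chord of D minor, so it is the borrowed bVImaj7.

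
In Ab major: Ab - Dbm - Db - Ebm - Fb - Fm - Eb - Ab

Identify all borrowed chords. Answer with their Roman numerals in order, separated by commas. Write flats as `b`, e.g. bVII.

iv, v, bVI

Ab major has the diatonic set Ab, Bbm, Cm, Db, Eb, Fm, Gdim. Ab, Db, Fm and Eb all belong to that set. Dbm (Db–Fb–Ab) is not: scale degree 4 in Ab major carries Db (IV). In Ab minor the chord on that degree is Dbm, so here it functions as iv, borrowed from the parallel minor. Ebm (Eb–Gb–Bb) doesn't fit — on degree 5 Ab major would have Eb (V). Ebm is the degree-5 chord of Ab minor, so it is the borrowed v. Fb (Fb–Ab–Cb) doesn't fit — on degree 6 Ab major would have Fm (vi). Fb is the degree-6 chord of Ab minor, so it is the borrowed bVI.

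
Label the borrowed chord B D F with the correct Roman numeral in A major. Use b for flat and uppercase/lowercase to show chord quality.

B is scale degree 2 in A major. B–D–F is a diminished chord — the form found in A minor, not the diatonic ii (Bm). Borrowed into A major it is written ii°.

ii°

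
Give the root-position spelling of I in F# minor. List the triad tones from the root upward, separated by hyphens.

F#-A#-C#

I is built on scale degree 1, which is F# in both F# minor and its parallel. Stacking thirds in F# major on F# gives F#–A#–C#.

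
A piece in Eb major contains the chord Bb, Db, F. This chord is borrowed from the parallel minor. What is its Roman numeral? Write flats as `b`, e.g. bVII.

v

Bb is scale degree 5 in Eb major. The diatonic chord on degree 5 would be Bb (V), but Bb–Db–F is the minor chord from Eb minor. As a borrowed chord it is labeled v.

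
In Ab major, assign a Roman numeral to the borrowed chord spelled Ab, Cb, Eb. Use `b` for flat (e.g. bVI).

i

Ab is scale degree 1 in Ab major. Diatonically Ab major has Ab (I) on that degree; Ab–Cb–Eb is instead the minor chord native to Ab minor, so it takes the label i.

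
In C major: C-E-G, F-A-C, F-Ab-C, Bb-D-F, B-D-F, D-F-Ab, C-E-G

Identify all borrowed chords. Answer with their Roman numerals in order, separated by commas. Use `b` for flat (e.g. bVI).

In C major the diatonic chords are C, Dm, Em, F, G, Am, Bdim. C–E–G = C, F–A–C = F and B–D–F = Bdim all belong to that set. But F–Ab–C is foreign: the diatonic IV on degree 4 is F, whereas Fm comes from C minor. It is labeled iv. Bb–D–F doesn't fit — on degree 7 C major would have Bdim (vii°). Bb is the degree-7 chord of C minor, so it is the borrowed bVII. D–F–Ab is not: scale degree 2 in C major carries Dm (ii). In C minor the chord on that degree is Ddim, so here it functions as ii°, borrowed from the parallel minor.

iv, bVII, ii°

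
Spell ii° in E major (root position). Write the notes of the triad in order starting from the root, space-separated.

F# A C

ii° is built on scale degree 2, which is F# in both E major and its parallel. In E minor the chord on F# is F#–A–C.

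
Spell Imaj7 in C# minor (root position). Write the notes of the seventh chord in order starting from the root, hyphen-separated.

The root, C#, is scale degree 1 — the same note in C# minor and C# major; only the chord quality changes. Stacking thirds in C# major on C# gives C#–E#–G#–B#.

C#-E#-G#-B#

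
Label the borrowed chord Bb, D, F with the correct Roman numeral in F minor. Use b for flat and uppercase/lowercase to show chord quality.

IV

The root Bb is the diatonic 4th degree of F minor; the borrowing shows in the chord quality. The diatonic chord on degree 4 would be Bbm (iv), but Bb–D–F is the major chord from F major. As a borrowed chord it is labeled IV.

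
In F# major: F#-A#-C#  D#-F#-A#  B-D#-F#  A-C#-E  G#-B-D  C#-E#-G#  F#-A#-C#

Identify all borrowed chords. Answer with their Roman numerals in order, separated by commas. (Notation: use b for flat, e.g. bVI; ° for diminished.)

bIII, ii°

F# major has the diatonic set F#, G#m, A#m, B, C#, D#m, E#dim. Of the given chords, F#–A#–C# = F#, D#–F#–A# = D#m, B–D#–F# = B and C#–E#–G# = C# are diatonic. But A–C#–E is foreign: the diatonic iii on degree 3 is A#m, whereas A comes from F# minor. It is labeled bIII. G#–B–D is not: scale degree 2 in F# major carries G#m (ii). In F# minor the chord on that degree is G#dim, so here it functions as ii°, borrowed from the parallel minor.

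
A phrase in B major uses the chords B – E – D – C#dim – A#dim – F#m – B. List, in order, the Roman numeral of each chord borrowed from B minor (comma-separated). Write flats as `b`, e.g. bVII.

In B major the diatonic chords are B, C#m, D#m, E, F#, G#m, A#dim. Of the given chords, B, E and A#dim are diatonic. D (D–F#–A) doesn't fit — on degree 3 B major would have D#m (iii). D is the degree-3 chord of B minor, so it is the borrowed bIII. C#dim (C#–E–G) is not: scale degree 2 in B major carries C#m (ii). In B minor the chord on that degree is C#dim, so here it functions as ii°, borrowed from the parallel minor. F#m (F#–A–C#) doesn't fit — on degree 5 B major would have F# (V). F#m is the degree-5 chord of B minor, so it is the borrowed v.

bIII, ii°, v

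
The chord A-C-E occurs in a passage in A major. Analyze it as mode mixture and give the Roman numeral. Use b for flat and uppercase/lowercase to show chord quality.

i

A is scale degree 1 in A major. Diatonically A major has A (I) on that degree; A–C–E is instead the minor chord native to A minor, so it takes the label i.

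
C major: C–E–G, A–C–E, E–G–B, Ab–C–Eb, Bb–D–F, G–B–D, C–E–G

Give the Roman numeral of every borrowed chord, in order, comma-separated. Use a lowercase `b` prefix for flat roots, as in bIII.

bVI, bVII

C major has the diatonic set C, Dm, Em, F, G, Am, Bdim. C–E–G = C, A–C–E = Am, E–G–B = Em and G–B–D = G all belong to that set. Ab–C–Eb doesn't fit — on degree 6 C major would have Am (vi). Ab is the degree-6 chord of C minor, so it is the borrowed bVI. Bb–D–F is not: scale degree 7 in C major carries Bdim (vii°). In C minor the chord on that degree is Bb, so here it functions as bVII, borrowed from the parallel minor.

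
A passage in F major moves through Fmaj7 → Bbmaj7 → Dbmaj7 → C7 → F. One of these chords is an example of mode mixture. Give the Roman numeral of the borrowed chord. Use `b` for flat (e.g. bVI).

F major has the diatonic set F, Gm, Am, Bb, C, Dm, Edim. Of the given chords, Fmaj7, Bbmaj7, C7 and F are diatonic. Dbmaj7 (Db–F–Ab–C) doesn't fit — on degree 6 F major would have Dm (vi). Dbmaj7 is the degree-6 chord of F minor, so it is the borrowed bVImaj7.

bVImaj7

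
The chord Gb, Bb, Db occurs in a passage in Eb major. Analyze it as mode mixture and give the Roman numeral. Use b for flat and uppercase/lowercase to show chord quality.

Gb is the lowered form of scale degree 3 in Eb major (the diatonic degree 3 is G). The diatonic chord on degree 3 would be Gm (iii), but Gb–Bb–Db is the major chord from Eb minor. As a borrowed chord it is labeled bIII.

bIII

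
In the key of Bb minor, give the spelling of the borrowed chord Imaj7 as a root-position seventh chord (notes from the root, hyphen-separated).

Bb-D-F-A

Imaj7 is built on scale degree 1, which is Bb in both Bb minor and its parallel. In Bb major the chord on Bb is Bb–D–F–A.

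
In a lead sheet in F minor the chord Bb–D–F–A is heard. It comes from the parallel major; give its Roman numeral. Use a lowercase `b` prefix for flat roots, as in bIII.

IVmaj7

Bb is scale degree 4 in F minor. The diatonic chord on degree 4 would be Bbm (iv), but Bb–D–F–A is the major-seventh chord from F major. As a borrowed chord it is labeled IVmaj7.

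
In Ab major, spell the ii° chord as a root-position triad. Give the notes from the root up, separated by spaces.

Bb Db Fb

ii° is built on scale degree 2, which is Bb in both Ab major and its parallel. Building the diminished chord from the parallel minor on Bb: Bb–Db–Fb.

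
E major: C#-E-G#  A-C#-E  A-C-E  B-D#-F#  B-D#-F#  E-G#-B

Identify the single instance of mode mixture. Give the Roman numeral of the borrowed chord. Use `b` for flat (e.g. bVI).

iv

In E major the diatonic chords are E, F#m, G#m, A, B, C#m, D#dim. C#–E–G# = C#m, A–C#–E = A, B–D#–F# = B and E–G#–B = E are all diatonic. But A–C–E is foreign: the diatonic IV on degree 4 is A, whereas Am comes from E minor. It is labeled iv.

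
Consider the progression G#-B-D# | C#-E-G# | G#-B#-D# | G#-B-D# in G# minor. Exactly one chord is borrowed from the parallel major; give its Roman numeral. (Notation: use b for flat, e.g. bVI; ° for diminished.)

I

The diatonic triads in G# minor (with V from harmonic minor) are G#m, A#dim, B, C#m, D#, E, F#. G#–B–D# = G#m and C#–E–G# = C#m both belong to that set. G#–B#–D# is not: scale degree 1 in G# minor carries G#m (i). In G# major the chord on that degree is G#, so here it functions as I, borrowed from the parallel major.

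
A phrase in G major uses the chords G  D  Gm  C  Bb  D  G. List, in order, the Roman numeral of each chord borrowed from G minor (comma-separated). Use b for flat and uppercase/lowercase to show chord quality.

The diatonic triads in G major are G, Am, Bm, C, D, Em, F#dim. Of the given chords, G, D and C are diatonic. Gm (G–Bb–D) is not: scale degree 1 in G major carries G (I). In G minor the chord on that degree is Gm, so here it functions as i, borrowed from the parallel minor. Bb (Bb–D–F) is not: scale degree 3 in G major carries Bm (iii). In G minor the chord on that degree is Bb, so here it functions as bIII, borrowed from the parallel minor.

i, bIII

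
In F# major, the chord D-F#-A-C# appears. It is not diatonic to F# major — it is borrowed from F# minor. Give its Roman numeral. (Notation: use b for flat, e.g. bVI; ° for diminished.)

bVImaj7

The root D is the lowered 6th scale degree — diatonically F# major has D# there. Diatonically F# major has D#m (vi) on that degree; D–F#–A–C# is instead the major-seventh chord native to F# minor, so it takes the label bVImaj7.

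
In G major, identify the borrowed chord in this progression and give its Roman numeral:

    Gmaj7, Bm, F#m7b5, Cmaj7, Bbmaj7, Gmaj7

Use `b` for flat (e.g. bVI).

bIIImaj7

G major has the diatonic set G, Am, Bm, C, D, Em, F#dim. Of the given chords, Gmaj7, Bm, F#m7b5 and Cmaj7 are diatonic. Bbmaj7 (Bb–D–F–A) doesn't fit — on degree 3 G major would have Bm (iii). Bbmaj7 is the degree-3 chord of G minor, so it is the borrowed bIIImaj7.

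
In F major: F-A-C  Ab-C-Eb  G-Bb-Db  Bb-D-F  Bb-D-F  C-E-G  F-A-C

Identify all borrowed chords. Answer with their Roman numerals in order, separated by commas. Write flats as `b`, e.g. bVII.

F major has the diatonic set F, Gm, Am, Bb, C, Dm, Edim. F–A–C = F, Bb–D–F = Bb and C–E–G = C all belong to that set. Ab–C–Eb is not: scale degree 3 in F major carries Am (iii). In F minor the chord on that degree is Ab, so here it functions as bIII, borrowed from the parallel minor. But G–Bb–Db is foreign: the diatonic ii on degree 2 is Gm, whereas Gdim comes from F minor. It is labeled ii°.

bIII, ii°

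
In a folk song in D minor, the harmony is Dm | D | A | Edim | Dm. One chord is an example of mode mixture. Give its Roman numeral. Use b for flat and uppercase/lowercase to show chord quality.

I

The diatonic triads in D minor (with V from harmonic minor) are Dm, Edim, F, Gm, A, Bb, C. Dm, A and Edim all belong to that set. But D (D–F#–A) is foreign: the diatonic i on degree 1 is Dm, whereas D comes from D major. It is labeled I.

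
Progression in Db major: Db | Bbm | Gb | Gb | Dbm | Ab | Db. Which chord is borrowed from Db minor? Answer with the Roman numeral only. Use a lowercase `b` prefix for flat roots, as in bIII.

Db major has the diatonic set Db, Ebm, Fm, Gb, Ab, Bbm, Cdim. Db, Bbm, Gb and Ab all belong to that set. But Dbm (Db–Fb–Ab) is foreign: the diatonic I on degree 1 is Db, whereas Dbm comes from Db minor. It is labeled i.

i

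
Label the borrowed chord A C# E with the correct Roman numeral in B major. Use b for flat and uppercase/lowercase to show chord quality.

bVII

In B major scale degree 7 is A#; A is its lowered form, from B minor. The diatonic chord on degree 7 would be A#dim (vii°), but A–C#–E is the major chord from B minor. As a borrowed chord it is labeled bVII.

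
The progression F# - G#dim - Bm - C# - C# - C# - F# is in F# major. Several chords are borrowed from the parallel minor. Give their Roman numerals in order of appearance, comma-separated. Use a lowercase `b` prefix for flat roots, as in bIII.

The diatonic triads in F# major are F#, G#m, A#m, B, C#, D#m, E#dim. F# and C# are both diatonic. G#dim (G#–B–D) doesn't fit — on degree 2 F# major would have G#m (ii). G#dim is the degree-2 chord of F# minor, so it is the borrowed ii°. But Bm (B–D–F#) is foreign: the diatonic IV on degree 4 is B, whereas Bm comes from F# minor. It is labeled iv.

ii°, iv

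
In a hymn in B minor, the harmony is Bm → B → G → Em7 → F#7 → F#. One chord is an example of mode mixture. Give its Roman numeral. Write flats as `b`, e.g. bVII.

I

In B minor (with V from harmonic minor) the diatonic chords are Bm, C#dim, D, Em, F#, G, A. Bm, G, Em7, F#7 and F# are all diatonic. But B (B–D#–F#) is foreign: the diatonic i on degree 1 is Bm, whereas B comes from B major. It is labeled I.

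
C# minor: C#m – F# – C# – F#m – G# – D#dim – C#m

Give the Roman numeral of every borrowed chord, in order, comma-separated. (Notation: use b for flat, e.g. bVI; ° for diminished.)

C# minor has the diatonic set C#m, D#dim, E, F#m, G#, A, B (with V from harmonic minor). C#m, F#m, G# and D#dim all belong to that set. F# (F#–A#–C#) is not: scale degree 4 in C# minor carries F#m (iv). In C# major the chord on that degree is F#, so here it functions as IV, borrowed from the parallel major. C# (C#–E#–G#) is not: scale degree 1 in C# minor carries C#m (i). In C# major the chord on that degree is C#, so here it functions as I, borrowed from the parallel major.

IV, I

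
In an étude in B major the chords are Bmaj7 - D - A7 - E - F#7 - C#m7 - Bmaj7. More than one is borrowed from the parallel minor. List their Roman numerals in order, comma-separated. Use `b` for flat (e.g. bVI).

bIII, bVII7

In B major the diatonic chords are B, C#m, D#m, E, F#, G#m, A#dim. Bmaj7, E, F#7 and C#m7 are all diatonic. D (D–F#–A) doesn't fit — on degree 3 B major would have D#m (iii). D is the degree-3 chord of B minor, so it is the borrowed bIII. A7 (A–C#–E–G) is not: scale degree 7 in B major carries A#dim (vii°). In B minor the chord on that degree is A7, so here it functions as bVII7, borrowed from the parallel minor.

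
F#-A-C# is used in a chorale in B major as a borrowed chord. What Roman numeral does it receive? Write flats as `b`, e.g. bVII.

The root F# is the diatonic 5th degree of B major; the borrowing shows in the chord quality. The diatonic chord on degree 5 would be F# (V), but F#–A–C# is the minor chord from B minor. As a borrowed chord it is labeled v.

v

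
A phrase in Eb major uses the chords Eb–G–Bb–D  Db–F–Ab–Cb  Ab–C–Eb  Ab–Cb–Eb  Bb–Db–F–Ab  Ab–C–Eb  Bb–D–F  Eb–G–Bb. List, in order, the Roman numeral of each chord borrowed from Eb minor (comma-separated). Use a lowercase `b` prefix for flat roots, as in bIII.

In Eb major the diatonic chords are Eb, Fm, Gm, Ab, Bb, Cm, Ddim. Eb–G–Bb–D = Ebmaj7, Ab–C–Eb = Ab, Bb–D–F = Bb and Eb–G–Bb = Eb all belong to that set. Db–F–Ab–Cb is not: scale degree 7 in Eb major carries Ddim (vii°). In Eb minor the chord on that degree is Db7, so here it functions as bVII7, borrowed from the parallel minor. But Ab–Cb–Eb is foreign: the diatonic IV on degree 4 is Ab, whereas Abm comes from Eb minor. It is labeled iv. But Bb–Db–F–Ab is foreign: the diatonic V on degree 5 is Bb, whereas Bbm7 comes from Eb minor. It is labeled v7.

bVII7, iv, v7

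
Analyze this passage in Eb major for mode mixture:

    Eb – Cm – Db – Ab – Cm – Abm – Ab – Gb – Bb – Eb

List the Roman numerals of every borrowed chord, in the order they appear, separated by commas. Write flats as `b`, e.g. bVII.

In Eb major the diatonic chords are Eb, Fm, Gm, Ab, Bb, Cm, Ddim. Of the given chords, Eb, Cm, Ab and Bb are diatonic. Db (Db–F–Ab) doesn't fit — on degree 7 Eb major would have Ddim (vii°). Db is the degree-7 chord of Eb minor, so it is the borrowed bVII. But Abm (Ab–Cb–Eb) is foreign: the diatonic IV on degree 4 is Ab, whereas Abm comes from Eb minor. It is labeled iv. Gb (Gb–Bb–Db) is not: scale degree 3 in Eb major carries Gm (iii). In Eb minor the chord on that degree is Gb, so here it functions as bIII, borrowed from the parallel minor.

bVII, iv, bIII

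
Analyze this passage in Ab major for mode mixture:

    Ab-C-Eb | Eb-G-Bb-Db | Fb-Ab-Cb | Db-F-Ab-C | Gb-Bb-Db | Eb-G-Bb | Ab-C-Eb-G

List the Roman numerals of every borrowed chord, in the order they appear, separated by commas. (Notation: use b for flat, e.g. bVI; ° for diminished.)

bVI, bVII

In Ab major the diatonic chords are Ab, Bbm, Cm, Db, Eb, Fm, Gdim. Ab–C–Eb = Ab, Eb–G–Bb–Db = Eb7, Db–F–Ab–C = Dbmaj7, Eb–G–Bb = Eb and Ab–C–Eb–G = Abmaj7 all belong to that set. But Fb–Ab–Cb is foreign: the diatonic vi on degree 6 is Fm, whereas Fb comes from Ab minor. It is labeled bVI. Gb–Bb–Db is not: scale degree 7 in Ab major carries Gdim (vii°). In Ab minor the chord on that degree is Gb, so here it functions as bVII, borrowed from the parallel minor.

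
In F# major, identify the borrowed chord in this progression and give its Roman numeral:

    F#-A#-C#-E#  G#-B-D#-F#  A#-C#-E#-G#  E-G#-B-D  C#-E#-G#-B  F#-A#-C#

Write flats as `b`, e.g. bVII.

The diatonic triads in F# major are F#, G#m, A#m, B, C#, D#m, E#dim. F#–A#–C#–E# = F#maj7, G#–B–D#–F# = G#m7, A#–C#–E#–G# = A#m7, C#–E#–G#–B = C#7 and F#–A#–C# = F# all belong to that set. E–G#–B–D is not: scale degree 7 in F# major carries E#dim (vii°). In F# minor the chord on that degree is E7, so here it functions as bVII7, borrowed from the parallel minor.

bVII7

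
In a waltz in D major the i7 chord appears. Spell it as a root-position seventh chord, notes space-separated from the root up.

D F A C

i7 is built on scale degree 1, which is D in both D major and its parallel. Stacking thirds in D minor on D gives D–F–A–C.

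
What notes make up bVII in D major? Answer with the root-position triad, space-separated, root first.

C E G

The root of bVII is the lowered 7th degree: C# becomes C. In D minor the chord on C is C–E–G.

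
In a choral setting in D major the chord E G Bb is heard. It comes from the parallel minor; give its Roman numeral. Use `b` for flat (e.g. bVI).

E is scale degree 2 in D major. The diatonic chord on degree 2 would be Em (ii), but E–G–Bb is the diminished chord from D minor. As a borrowed chord it is labeled ii°.

ii°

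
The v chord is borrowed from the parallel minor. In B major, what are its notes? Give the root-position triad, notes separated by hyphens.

F#-A-C#

v is built on scale degree 5, which is F# in both B major and its parallel. Stacking thirds in B minor on F# gives F#–A–C#.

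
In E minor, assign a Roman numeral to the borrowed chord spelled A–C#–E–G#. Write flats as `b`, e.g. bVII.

The root A is the diatonic 4th degree of E minor; the borrowing shows in the chord quality. A–C#–E–G# is a major-seventh chord — the form found in E major, not the diatonic iv (Am). Borrowed into E minor it is written IVmaj7.

IVmaj7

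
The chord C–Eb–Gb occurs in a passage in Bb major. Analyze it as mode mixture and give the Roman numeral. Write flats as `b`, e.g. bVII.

C is scale degree 2 in Bb major. The diatonic chord on degree 2 would be Cm (ii), but C–Eb–Gb is the diminished chord from Bb minor. As a borrowed chord it is labeled ii°.

ii°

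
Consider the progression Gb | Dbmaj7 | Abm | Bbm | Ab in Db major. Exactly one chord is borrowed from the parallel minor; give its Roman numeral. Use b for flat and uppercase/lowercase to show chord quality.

v

In Db major the diatonic chords are Db, Ebm, Fm, Gb, Ab, Bbm, Cdim. Gb, Dbmaj7, Bbm and Ab all belong to that set. Abm (Ab–Cb–Eb) doesn't fit — on degree 5 Db major would have Ab (V). Abm is the degree-5 chord of Db minor, so it is the borrowed v.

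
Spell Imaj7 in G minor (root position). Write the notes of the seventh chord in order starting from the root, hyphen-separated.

Imaj7 is built on scale degree 1, which is G in both G minor and its parallel. In G major the chord on G is G–B–D–F#.

G-B-D-F#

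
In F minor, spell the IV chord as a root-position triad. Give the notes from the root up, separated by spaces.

Bb D F

The root, Bb, is scale degree 4 — the same note in F minor and F major; only the chord quality changes. In F major the chord on Bb is Bb–D–F.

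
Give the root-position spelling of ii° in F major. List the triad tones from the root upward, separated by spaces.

The root, G, is scale degree 2 — the same note in F major and F minor; only the chord quality changes. Stacking thirds in F minor on G gives G–Bb–Db.

G Bb Db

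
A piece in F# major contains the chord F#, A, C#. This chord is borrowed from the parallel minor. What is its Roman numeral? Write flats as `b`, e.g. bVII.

F# is scale degree 1 in F# major. Diatonically F# major has F# (I) on that degree; F#–A–C# is instead the minor chord native to F# minor, so it takes the label i.

i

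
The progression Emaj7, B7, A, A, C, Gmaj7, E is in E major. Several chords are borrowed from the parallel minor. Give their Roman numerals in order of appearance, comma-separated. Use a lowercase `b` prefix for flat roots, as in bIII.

bVI, bIIImaj7

The diatonic triads in E major are E, F#m, G#m, A, B, C#m, D#dim. Emaj7, B7, A and E are all diatonic. C (C–E–G) is not: scale degree 6 in E major carries C#m (vi). In E minor the chord on that degree is C, so here it functions as bVI, borrowed from the parallel minor. Gmaj7 (G–B–D–F#) doesn't fit — on degree 3 E major would have G#m (iii). Gmaj7 is the degree-3 chord of E minor, so it is the borrowed bIIImaj7.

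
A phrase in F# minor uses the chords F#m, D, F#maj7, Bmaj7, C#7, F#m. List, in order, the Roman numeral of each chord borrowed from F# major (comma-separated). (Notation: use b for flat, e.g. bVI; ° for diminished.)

In F# minor (with V from harmonic minor) the diatonic chords are F#m, G#dim, A, Bm, C#, D, E. Of the given chords, F#m, D and C#7 are diatonic. F#maj7 (F#–A#–C#–E#) is not: scale degree 1 in F# minor carries F#m (i). In F# major the chord on that degree is F#maj7, so here it functions as Imaj7, borrowed from the parallel major. But Bmaj7 (B–D#–F#–A#) is foreign: the diatonic iv on degree 4 is Bm, whereas Bmaj7 comes from F# major. It is labeled IVmaj7.

Imaj7, IVmaj7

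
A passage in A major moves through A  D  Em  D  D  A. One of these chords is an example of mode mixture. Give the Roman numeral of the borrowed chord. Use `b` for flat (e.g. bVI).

v

In A major the diatonic chords are A, Bm, C#m, D, E, F#m, G#dim. A and D both belong to that set. Em (E–G–B) is not: scale degree 5 in A major carries E (V). In A minor the chord on that degree is Em, so here it functions as v, borrowed from the parallel minor.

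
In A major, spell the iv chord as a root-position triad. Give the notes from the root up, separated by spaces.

D F A

iv is built on scale degree 4, which is D in both A major and its parallel. In A minor the chord on D is D–F–A.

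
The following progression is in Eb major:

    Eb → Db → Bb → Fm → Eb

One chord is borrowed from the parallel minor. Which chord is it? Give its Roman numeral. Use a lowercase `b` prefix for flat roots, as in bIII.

Eb major has the diatonic set Eb, Fm, Gm, Ab, Bb, Cm, Ddim. Eb, Bb and Fm all belong to that set. But Db (Db–F–Ab) is foreign: the diatonic vii° on degree 7 is Ddim, whereas Db comes from Eb minor. It is labeled bVII.

bVII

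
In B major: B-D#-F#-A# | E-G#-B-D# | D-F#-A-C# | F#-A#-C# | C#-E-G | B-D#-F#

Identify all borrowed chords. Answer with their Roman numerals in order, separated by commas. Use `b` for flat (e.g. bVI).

In B major the diatonic chords are B, C#m, D#m, E, F#, G#m, A#dim. B–D#–F#–A# = Bmaj7, E–G#–B–D# = Emaj7, F#–A#–C# = F# and B–D#–F# = B all belong to that set. D–F#–A–C# is not: scale degree 3 in B major carries D#m (iii). In B minor the chord on that degree is Dmaj7, so here it functions as bIIImaj7, borrowed from the parallel minor. C#–E–G doesn't fit — on degree 2 B major would have C#m (ii). C#dim is the degree-2 chord of B minor, so it is the borrowed ii°.

bIIImaj7, ii°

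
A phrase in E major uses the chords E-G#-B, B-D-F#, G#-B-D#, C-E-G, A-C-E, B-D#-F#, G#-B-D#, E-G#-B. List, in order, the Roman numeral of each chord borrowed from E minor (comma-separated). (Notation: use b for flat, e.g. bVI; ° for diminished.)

v, bVI, iv

E major has the diatonic set E, F#m, G#m, A, B, C#m, D#dim. E–G#–B = E, G#–B–D# = G#m and B–D#–F# = B all belong to that set. B–D–F# is not: scale degree 5 in E major carries B (V). In E minor the chord on that degree is Bm, so here it functions as v, borrowed from the parallel minor. C–E–G doesn't fit — on degree 6 E major would have C#m (vi). C is the degree-6 chord of E minor, so it is the borrowed bVI. But A–C–E is foreign: the diatonic IV on degree 4 is A, whereas Am comes from E minor. It is labeled iv.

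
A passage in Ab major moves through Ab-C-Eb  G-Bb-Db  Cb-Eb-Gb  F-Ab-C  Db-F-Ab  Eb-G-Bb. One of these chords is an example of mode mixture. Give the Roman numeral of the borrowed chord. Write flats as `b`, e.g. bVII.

bIII

Ab major has the diatonic set Ab, Bbm, Cm, Db, Eb, Fm, Gdim. Of the given chords, Ab–C–Eb = Ab, G–Bb–Db = Gdim, F–Ab–C = Fm, Db–F–Ab = Db and Eb–G–Bb = Eb are diatonic. But Cb–Eb–Gb is foreign: the diatonic iii on degree 3 is Cm, whereas Cb comes from Ab minor. It is labeled bIII.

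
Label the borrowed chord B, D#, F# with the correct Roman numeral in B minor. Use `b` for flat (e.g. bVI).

I

The root B is the diatonic 1st degree of B minor; the borrowing shows in the chord quality. B–D#–F# is a major chord — the form found in B major, not the diatonic i (Bm). Borrowed into B minor it is written I.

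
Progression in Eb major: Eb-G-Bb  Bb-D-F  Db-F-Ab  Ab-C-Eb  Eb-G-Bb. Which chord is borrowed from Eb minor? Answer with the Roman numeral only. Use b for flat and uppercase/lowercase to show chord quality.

bVII

Eb major has the diatonic set Eb, Fm, Gm, Ab, Bb, Cm, Ddim. Eb–G–Bb = Eb, Bb–D–F = Bb and Ab–C–Eb = Ab all belong to that set. Db–F–Ab is not: scale degree 7 in Eb major carries Ddim (vii°). In Eb minor the chord on that degree is Db, so here it functions as bVII, borrowed from the parallel minor.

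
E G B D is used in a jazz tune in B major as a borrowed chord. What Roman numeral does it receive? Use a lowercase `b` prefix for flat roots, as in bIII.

iv7

E is scale degree 4 in B major. Diatonically B major has E (IV) on that degree; E–G–B–D is instead the minor-seventh chord native to B minor, so it takes the label iv7.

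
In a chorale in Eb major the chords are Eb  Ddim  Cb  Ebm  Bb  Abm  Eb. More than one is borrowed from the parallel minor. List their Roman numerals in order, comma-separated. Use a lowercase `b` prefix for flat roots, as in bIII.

bVI, i, iv

Eb major has the diatonic set Eb, Fm, Gm, Ab, Bb, Cm, Ddim. Eb, Ddim and Bb are all diatonic. But Cb (Cb–Eb–Gb) is foreign: the diatonic vi on degree 6 is Cm, whereas Cb comes from Eb minor. It is labeled bVI. Ebm (Eb–Gb–Bb) doesn't fit — on degree 1 Eb major would have Eb (I). Ebm is the degree-1 chord of Eb minor, so it is the borrowed i. Abm (Ab–Cb–Eb) is not: scale degree 4 in Eb major carries Ab (IV). In Eb minor the chord on that degree is Abm, so here it functions as iv, borrowed from the parallel minor.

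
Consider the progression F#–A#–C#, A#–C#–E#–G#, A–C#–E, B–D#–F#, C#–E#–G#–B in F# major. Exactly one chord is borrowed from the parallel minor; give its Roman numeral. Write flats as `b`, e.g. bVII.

bIII

The diatonic triads in F# major are F#, G#m, A#m, B, C#, D#m, E#dim. F#–A#–C# = F#, A#–C#–E#–G# = A#m7, B–D#–F# = B and C#–E#–G#–B = C#7 are all diatonic. A–C#–E is not: scale degree 3 in F# major carries A#m (iii). In F# minor the chord on that degree is A, so here it functions as bIII, borrowed from the parallel minor.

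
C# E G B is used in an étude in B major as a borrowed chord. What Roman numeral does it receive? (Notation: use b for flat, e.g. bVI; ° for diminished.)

iiø7

C# is scale degree 2 in B major. The diatonic chord on degree 2 would be C#m (ii), but C#–E–G–B is the half-diminished-seventh chord from B minor. As a borrowed chord it is labeled iiø7.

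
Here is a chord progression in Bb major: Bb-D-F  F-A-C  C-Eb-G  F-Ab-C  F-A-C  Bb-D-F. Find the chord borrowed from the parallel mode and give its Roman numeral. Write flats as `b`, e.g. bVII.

v

The diatonic triads in Bb major are Bb, Cm, Dm, Eb, F, Gm, Adim. Bb–D–F = Bb, F–A–C = F and C–Eb–G = Cm all belong to that set. F–Ab–C is not: scale degree 5 in Bb major carries F (V). In Bb minor the chord on that degree is Fm, so here it functions as v, borrowed from the parallel minor.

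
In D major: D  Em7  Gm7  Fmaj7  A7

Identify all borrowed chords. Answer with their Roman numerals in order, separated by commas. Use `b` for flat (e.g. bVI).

The diatonic triads in D major are D, Em, F#m, G, A, Bm, C#dim. D, Em7 and A7 all belong to that set. Gm7 (G–Bb–D–F) doesn't fit — on degree 4 D major would have G (IV). Gm7 is the degree-4 chord of D minor, so it is the borrowed iv7. Fmaj7 (F–A–C–E) is not: scale degree 3 in D major carries F#m (iii). In D minor the chord on that degree is Fmaj7, so here it functions as bIIImaj7, borrowed from the parallel minor.

iv7, bIIImaj7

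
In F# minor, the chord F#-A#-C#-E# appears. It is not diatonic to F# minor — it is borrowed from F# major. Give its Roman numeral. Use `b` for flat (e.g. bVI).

Imaj7

The root F# is the diatonic 1st degree of F# minor; the borrowing shows in the chord quality. Diatonically F# minor has F#m (i) on that degree; F#–A#–C#–E# is instead the major-seventh chord native to F# major, so it takes the label Imaj7.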